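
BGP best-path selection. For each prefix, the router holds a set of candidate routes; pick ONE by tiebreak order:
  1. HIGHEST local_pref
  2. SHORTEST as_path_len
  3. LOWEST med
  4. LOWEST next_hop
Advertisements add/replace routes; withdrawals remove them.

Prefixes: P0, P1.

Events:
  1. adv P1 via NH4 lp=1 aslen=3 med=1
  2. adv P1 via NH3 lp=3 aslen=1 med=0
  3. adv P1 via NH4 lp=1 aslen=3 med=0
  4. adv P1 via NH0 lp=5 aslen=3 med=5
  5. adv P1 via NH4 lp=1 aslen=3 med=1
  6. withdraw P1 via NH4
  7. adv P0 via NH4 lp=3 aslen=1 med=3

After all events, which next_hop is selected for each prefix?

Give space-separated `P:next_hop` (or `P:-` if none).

Op 1: best P0=- P1=NH4
Op 2: best P0=- P1=NH3
Op 3: best P0=- P1=NH3
Op 4: best P0=- P1=NH0
Op 5: best P0=- P1=NH0
Op 6: best P0=- P1=NH0
Op 7: best P0=NH4 P1=NH0

Answer: P0:NH4 P1:NH0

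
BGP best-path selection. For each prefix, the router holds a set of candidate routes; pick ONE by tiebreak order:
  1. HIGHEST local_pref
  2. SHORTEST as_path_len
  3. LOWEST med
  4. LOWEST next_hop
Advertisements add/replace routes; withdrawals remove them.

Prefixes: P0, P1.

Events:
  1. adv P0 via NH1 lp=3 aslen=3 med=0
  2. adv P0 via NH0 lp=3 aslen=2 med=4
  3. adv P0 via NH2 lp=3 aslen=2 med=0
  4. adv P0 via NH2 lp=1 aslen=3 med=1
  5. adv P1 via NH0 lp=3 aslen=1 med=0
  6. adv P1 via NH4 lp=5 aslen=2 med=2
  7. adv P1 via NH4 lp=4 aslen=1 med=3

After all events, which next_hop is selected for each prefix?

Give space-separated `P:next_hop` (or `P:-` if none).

Answer: P0:NH0 P1:NH4

Derivation:
Op 1: best P0=NH1 P1=-
Op 2: best P0=NH0 P1=-
Op 3: best P0=NH2 P1=-
Op 4: best P0=NH0 P1=-
Op 5: best P0=NH0 P1=NH0
Op 6: best P0=NH0 P1=NH4
Op 7: best P0=NH0 P1=NH4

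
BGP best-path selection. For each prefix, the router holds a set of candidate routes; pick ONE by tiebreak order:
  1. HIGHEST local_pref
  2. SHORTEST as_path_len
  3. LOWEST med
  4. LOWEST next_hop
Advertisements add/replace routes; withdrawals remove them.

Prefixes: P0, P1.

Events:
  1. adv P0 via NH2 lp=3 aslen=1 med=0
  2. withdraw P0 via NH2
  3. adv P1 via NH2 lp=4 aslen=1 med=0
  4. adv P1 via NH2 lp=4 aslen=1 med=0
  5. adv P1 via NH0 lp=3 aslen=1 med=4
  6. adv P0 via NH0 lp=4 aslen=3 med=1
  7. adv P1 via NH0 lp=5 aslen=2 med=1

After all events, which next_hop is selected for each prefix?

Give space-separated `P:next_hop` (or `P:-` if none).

Answer: P0:NH0 P1:NH0

Derivation:
Op 1: best P0=NH2 P1=-
Op 2: best P0=- P1=-
Op 3: best P0=- P1=NH2
Op 4: best P0=- P1=NH2
Op 5: best P0=- P1=NH2
Op 6: best P0=NH0 P1=NH2
Op 7: best P0=NH0 P1=NH0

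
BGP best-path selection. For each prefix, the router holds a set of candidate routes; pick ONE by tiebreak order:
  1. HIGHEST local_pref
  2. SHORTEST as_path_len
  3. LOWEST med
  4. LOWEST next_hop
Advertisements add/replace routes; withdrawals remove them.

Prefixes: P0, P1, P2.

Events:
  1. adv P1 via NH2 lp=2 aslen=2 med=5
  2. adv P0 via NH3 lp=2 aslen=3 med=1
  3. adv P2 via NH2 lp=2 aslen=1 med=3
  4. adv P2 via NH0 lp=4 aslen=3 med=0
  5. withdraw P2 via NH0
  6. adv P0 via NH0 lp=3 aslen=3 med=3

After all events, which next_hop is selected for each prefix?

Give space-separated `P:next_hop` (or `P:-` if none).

Op 1: best P0=- P1=NH2 P2=-
Op 2: best P0=NH3 P1=NH2 P2=-
Op 3: best P0=NH3 P1=NH2 P2=NH2
Op 4: best P0=NH3 P1=NH2 P2=NH0
Op 5: best P0=NH3 P1=NH2 P2=NH2
Op 6: best P0=NH0 P1=NH2 P2=NH2

Answer: P0:NH0 P1:NH2 P2:NH2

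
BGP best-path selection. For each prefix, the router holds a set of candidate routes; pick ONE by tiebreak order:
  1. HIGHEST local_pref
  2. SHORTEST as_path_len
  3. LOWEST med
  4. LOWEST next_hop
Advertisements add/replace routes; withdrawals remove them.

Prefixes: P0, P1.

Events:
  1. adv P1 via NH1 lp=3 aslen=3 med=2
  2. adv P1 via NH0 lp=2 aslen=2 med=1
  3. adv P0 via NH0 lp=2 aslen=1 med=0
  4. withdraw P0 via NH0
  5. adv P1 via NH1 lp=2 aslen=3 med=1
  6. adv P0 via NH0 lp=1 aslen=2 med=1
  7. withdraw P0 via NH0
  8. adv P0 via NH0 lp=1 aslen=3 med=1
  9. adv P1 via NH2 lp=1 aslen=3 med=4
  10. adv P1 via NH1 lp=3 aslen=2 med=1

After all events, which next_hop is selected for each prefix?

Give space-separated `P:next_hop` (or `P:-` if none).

Answer: P0:NH0 P1:NH1

Derivation:
Op 1: best P0=- P1=NH1
Op 2: best P0=- P1=NH1
Op 3: best P0=NH0 P1=NH1
Op 4: best P0=- P1=NH1
Op 5: best P0=- P1=NH0
Op 6: best P0=NH0 P1=NH0
Op 7: best P0=- P1=NH0
Op 8: best P0=NH0 P1=NH0
Op 9: best P0=NH0 P1=NH0
Op 10: best P0=NH0 P1=NH1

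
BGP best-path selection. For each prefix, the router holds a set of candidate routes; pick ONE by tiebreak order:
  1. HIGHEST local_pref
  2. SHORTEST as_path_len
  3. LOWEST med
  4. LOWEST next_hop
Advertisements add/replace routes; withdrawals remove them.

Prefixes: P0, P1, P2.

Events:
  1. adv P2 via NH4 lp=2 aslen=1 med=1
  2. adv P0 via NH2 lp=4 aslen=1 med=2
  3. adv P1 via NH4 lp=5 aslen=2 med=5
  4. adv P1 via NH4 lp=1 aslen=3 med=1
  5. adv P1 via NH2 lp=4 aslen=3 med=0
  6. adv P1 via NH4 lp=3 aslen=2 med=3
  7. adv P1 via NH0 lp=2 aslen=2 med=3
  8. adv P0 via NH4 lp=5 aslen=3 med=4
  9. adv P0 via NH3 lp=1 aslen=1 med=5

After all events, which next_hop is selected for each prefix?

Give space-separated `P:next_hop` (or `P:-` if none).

Answer: P0:NH4 P1:NH2 P2:NH4

Derivation:
Op 1: best P0=- P1=- P2=NH4
Op 2: best P0=NH2 P1=- P2=NH4
Op 3: best P0=NH2 P1=NH4 P2=NH4
Op 4: best P0=NH2 P1=NH4 P2=NH4
Op 5: best P0=NH2 P1=NH2 P2=NH4
Op 6: best P0=NH2 P1=NH2 P2=NH4
Op 7: best P0=NH2 P1=NH2 P2=NH4
Op 8: best P0=NH4 P1=NH2 P2=NH4
Op 9: best P0=NH4 P1=NH2 P2=NH4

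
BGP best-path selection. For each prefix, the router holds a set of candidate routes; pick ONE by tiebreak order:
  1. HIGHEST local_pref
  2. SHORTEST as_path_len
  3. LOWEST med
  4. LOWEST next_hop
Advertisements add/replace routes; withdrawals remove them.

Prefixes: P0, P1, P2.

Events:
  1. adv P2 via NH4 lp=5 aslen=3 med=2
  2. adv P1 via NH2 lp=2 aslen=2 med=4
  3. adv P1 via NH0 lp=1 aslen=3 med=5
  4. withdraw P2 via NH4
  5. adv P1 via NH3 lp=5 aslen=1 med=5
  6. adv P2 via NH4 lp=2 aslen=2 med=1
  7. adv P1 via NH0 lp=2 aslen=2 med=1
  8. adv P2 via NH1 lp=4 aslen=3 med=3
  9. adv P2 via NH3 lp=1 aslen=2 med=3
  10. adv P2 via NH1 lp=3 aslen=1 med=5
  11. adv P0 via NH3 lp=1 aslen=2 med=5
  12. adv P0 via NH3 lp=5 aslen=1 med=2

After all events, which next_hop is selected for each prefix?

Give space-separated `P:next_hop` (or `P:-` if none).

Answer: P0:NH3 P1:NH3 P2:NH1

Derivation:
Op 1: best P0=- P1=- P2=NH4
Op 2: best P0=- P1=NH2 P2=NH4
Op 3: best P0=- P1=NH2 P2=NH4
Op 4: best P0=- P1=NH2 P2=-
Op 5: best P0=- P1=NH3 P2=-
Op 6: best P0=- P1=NH3 P2=NH4
Op 7: best P0=- P1=NH3 P2=NH4
Op 8: best P0=- P1=NH3 P2=NH1
Op 9: best P0=- P1=NH3 P2=NH1
Op 10: best P0=- P1=NH3 P2=NH1
Op 11: best P0=NH3 P1=NH3 P2=NH1
Op 12: best P0=NH3 P1=NH3 P2=NH1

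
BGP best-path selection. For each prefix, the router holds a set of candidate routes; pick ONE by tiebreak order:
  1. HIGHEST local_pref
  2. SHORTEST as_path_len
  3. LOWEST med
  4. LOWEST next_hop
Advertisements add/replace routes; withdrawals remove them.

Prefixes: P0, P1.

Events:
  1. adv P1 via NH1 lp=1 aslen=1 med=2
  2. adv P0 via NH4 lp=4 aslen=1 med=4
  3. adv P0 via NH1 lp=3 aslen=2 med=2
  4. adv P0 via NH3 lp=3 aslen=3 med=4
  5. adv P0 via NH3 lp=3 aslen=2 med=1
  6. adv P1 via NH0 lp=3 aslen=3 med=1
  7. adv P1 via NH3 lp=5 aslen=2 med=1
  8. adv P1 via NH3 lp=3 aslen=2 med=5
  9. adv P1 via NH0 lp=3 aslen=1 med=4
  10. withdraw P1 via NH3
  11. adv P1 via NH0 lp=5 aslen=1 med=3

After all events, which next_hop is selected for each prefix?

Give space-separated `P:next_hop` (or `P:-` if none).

Answer: P0:NH4 P1:NH0

Derivation:
Op 1: best P0=- P1=NH1
Op 2: best P0=NH4 P1=NH1
Op 3: best P0=NH4 P1=NH1
Op 4: best P0=NH4 P1=NH1
Op 5: best P0=NH4 P1=NH1
Op 6: best P0=NH4 P1=NH0
Op 7: best P0=NH4 P1=NH3
Op 8: best P0=NH4 P1=NH3
Op 9: best P0=NH4 P1=NH0
Op 10: best P0=NH4 P1=NH0
Op 11: best P0=NH4 P1=NH0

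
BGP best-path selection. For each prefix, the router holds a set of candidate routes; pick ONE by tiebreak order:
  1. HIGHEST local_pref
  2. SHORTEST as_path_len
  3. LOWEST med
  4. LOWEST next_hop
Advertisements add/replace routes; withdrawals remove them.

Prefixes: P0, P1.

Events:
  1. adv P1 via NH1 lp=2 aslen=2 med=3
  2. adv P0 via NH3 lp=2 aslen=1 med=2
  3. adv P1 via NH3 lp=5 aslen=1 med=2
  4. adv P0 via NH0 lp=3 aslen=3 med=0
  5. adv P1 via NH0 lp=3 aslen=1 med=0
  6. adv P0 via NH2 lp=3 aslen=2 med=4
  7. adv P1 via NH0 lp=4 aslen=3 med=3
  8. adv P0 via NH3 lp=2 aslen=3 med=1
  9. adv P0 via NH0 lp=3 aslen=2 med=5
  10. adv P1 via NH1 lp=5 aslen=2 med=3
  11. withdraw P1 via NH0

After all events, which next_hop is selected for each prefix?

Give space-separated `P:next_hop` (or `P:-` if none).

Op 1: best P0=- P1=NH1
Op 2: best P0=NH3 P1=NH1
Op 3: best P0=NH3 P1=NH3
Op 4: best P0=NH0 P1=NH3
Op 5: best P0=NH0 P1=NH3
Op 6: best P0=NH2 P1=NH3
Op 7: best P0=NH2 P1=NH3
Op 8: best P0=NH2 P1=NH3
Op 9: best P0=NH2 P1=NH3
Op 10: best P0=NH2 P1=NH3
Op 11: best P0=NH2 P1=NH3

Answer: P0:NH2 P1:NH3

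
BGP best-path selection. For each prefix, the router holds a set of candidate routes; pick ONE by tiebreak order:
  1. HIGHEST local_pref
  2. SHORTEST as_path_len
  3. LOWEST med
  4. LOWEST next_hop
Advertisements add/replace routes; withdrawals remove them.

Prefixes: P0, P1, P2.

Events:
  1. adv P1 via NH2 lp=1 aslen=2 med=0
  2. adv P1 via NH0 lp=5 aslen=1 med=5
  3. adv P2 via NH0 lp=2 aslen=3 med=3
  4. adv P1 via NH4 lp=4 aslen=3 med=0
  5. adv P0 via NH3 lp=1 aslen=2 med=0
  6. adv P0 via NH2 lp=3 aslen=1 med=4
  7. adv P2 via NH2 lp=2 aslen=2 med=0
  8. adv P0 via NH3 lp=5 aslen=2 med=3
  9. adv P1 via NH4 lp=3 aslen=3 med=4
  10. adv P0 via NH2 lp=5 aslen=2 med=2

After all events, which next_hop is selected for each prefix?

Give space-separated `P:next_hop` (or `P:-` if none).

Op 1: best P0=- P1=NH2 P2=-
Op 2: best P0=- P1=NH0 P2=-
Op 3: best P0=- P1=NH0 P2=NH0
Op 4: best P0=- P1=NH0 P2=NH0
Op 5: best P0=NH3 P1=NH0 P2=NH0
Op 6: best P0=NH2 P1=NH0 P2=NH0
Op 7: best P0=NH2 P1=NH0 P2=NH2
Op 8: best P0=NH3 P1=NH0 P2=NH2
Op 9: best P0=NH3 P1=NH0 P2=NH2
Op 10: best P0=NH2 P1=NH0 P2=NH2

Answer: P0:NH2 P1:NH0 P2:NH2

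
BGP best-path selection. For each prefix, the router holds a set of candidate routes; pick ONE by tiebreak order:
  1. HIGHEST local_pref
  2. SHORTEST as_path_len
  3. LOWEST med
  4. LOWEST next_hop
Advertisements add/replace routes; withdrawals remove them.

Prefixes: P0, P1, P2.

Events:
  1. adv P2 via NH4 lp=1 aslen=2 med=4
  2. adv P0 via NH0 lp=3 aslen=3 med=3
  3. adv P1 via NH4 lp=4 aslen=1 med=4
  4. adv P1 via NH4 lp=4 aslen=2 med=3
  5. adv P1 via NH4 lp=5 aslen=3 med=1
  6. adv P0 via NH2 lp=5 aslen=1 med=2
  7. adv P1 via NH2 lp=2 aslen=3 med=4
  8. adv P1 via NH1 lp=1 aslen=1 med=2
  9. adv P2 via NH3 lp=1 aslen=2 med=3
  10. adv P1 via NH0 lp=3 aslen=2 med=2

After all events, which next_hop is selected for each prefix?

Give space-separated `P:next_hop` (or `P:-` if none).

Answer: P0:NH2 P1:NH4 P2:NH3

Derivation:
Op 1: best P0=- P1=- P2=NH4
Op 2: best P0=NH0 P1=- P2=NH4
Op 3: best P0=NH0 P1=NH4 P2=NH4
Op 4: best P0=NH0 P1=NH4 P2=NH4
Op 5: best P0=NH0 P1=NH4 P2=NH4
Op 6: best P0=NH2 P1=NH4 P2=NH4
Op 7: best P0=NH2 P1=NH4 P2=NH4
Op 8: best P0=NH2 P1=NH4 P2=NH4
Op 9: best P0=NH2 P1=NH4 P2=NH3
Op 10: best P0=NH2 P1=NH4 P2=NH3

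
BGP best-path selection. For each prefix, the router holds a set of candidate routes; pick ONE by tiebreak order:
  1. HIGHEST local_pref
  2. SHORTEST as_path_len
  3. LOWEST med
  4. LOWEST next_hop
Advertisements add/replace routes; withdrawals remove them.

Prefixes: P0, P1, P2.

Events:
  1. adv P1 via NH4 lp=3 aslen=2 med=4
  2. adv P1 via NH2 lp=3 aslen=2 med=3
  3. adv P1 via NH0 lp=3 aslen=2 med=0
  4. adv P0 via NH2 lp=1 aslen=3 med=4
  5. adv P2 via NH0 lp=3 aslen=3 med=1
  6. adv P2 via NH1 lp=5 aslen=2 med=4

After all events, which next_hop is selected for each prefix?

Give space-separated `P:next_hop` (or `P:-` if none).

Answer: P0:NH2 P1:NH0 P2:NH1

Derivation:
Op 1: best P0=- P1=NH4 P2=-
Op 2: best P0=- P1=NH2 P2=-
Op 3: best P0=- P1=NH0 P2=-
Op 4: best P0=NH2 P1=NH0 P2=-
Op 5: best P0=NH2 P1=NH0 P2=NH0
Op 6: best P0=NH2 P1=NH0 P2=NH1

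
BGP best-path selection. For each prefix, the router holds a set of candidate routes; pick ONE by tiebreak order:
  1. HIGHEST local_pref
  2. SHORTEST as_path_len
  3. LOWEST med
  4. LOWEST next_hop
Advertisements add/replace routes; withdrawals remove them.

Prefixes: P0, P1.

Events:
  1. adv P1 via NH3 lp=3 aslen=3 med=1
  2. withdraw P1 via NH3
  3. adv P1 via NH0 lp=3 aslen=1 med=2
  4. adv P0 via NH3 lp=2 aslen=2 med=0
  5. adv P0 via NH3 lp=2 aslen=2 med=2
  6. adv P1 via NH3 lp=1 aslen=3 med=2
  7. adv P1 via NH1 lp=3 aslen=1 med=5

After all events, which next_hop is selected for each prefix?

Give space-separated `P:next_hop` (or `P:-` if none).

Answer: P0:NH3 P1:NH0

Derivation:
Op 1: best P0=- P1=NH3
Op 2: best P0=- P1=-
Op 3: best P0=- P1=NH0
Op 4: best P0=NH3 P1=NH0
Op 5: best P0=NH3 P1=NH0
Op 6: best P0=NH3 P1=NH0
Op 7: best P0=NH3 P1=NH0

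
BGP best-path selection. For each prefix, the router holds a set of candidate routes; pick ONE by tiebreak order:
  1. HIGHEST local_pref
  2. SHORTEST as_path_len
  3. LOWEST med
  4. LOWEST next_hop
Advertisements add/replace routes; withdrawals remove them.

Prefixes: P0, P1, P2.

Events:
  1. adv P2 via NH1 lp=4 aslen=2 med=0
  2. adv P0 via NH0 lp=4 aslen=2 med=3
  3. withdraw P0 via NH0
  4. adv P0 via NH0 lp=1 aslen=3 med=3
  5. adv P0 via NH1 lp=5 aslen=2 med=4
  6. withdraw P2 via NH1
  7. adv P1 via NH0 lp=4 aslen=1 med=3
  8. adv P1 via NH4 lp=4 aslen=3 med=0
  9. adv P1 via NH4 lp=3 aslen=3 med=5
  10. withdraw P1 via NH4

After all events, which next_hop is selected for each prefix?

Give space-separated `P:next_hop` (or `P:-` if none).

Answer: P0:NH1 P1:NH0 P2:-

Derivation:
Op 1: best P0=- P1=- P2=NH1
Op 2: best P0=NH0 P1=- P2=NH1
Op 3: best P0=- P1=- P2=NH1
Op 4: best P0=NH0 P1=- P2=NH1
Op 5: best P0=NH1 P1=- P2=NH1
Op 6: best P0=NH1 P1=- P2=-
Op 7: best P0=NH1 P1=NH0 P2=-
Op 8: best P0=NH1 P1=NH0 P2=-
Op 9: best P0=NH1 P1=NH0 P2=-
Op 10: best P0=NH1 P1=NH0 P2=-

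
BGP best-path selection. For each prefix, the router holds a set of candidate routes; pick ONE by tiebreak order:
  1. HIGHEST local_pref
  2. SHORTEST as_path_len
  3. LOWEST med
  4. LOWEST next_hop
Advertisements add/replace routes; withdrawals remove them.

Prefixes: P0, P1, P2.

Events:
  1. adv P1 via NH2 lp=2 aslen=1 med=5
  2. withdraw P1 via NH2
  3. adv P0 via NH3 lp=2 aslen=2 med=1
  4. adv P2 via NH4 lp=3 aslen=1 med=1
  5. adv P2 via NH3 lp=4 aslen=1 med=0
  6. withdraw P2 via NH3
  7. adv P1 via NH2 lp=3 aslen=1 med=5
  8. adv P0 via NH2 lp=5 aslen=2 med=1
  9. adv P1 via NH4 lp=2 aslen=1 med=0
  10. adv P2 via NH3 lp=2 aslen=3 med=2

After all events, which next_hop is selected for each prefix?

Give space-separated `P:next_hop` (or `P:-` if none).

Op 1: best P0=- P1=NH2 P2=-
Op 2: best P0=- P1=- P2=-
Op 3: best P0=NH3 P1=- P2=-
Op 4: best P0=NH3 P1=- P2=NH4
Op 5: best P0=NH3 P1=- P2=NH3
Op 6: best P0=NH3 P1=- P2=NH4
Op 7: best P0=NH3 P1=NH2 P2=NH4
Op 8: best P0=NH2 P1=NH2 P2=NH4
Op 9: best P0=NH2 P1=NH2 P2=NH4
Op 10: best P0=NH2 P1=NH2 P2=NH4

Answer: P0:NH2 P1:NH2 P2:NH4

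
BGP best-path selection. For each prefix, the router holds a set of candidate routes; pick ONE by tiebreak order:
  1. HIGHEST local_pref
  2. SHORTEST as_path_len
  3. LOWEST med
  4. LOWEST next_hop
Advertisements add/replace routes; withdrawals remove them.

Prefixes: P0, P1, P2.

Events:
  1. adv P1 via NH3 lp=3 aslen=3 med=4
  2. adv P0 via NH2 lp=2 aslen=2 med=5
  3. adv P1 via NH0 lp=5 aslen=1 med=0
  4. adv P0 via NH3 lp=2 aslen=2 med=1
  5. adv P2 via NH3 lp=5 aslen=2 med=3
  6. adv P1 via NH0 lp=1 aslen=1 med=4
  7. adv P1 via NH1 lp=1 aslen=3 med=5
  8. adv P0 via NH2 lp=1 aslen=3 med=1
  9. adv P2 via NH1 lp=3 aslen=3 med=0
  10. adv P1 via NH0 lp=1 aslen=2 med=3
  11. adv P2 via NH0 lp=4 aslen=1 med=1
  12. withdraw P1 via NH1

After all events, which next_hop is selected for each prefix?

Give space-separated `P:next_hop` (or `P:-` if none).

Op 1: best P0=- P1=NH3 P2=-
Op 2: best P0=NH2 P1=NH3 P2=-
Op 3: best P0=NH2 P1=NH0 P2=-
Op 4: best P0=NH3 P1=NH0 P2=-
Op 5: best P0=NH3 P1=NH0 P2=NH3
Op 6: best P0=NH3 P1=NH3 P2=NH3
Op 7: best P0=NH3 P1=NH3 P2=NH3
Op 8: best P0=NH3 P1=NH3 P2=NH3
Op 9: best P0=NH3 P1=NH3 P2=NH3
Op 10: best P0=NH3 P1=NH3 P2=NH3
Op 11: best P0=NH3 P1=NH3 P2=NH3
Op 12: best P0=NH3 P1=NH3 P2=NH3

Answer: P0:NH3 P1:NH3 P2:NH3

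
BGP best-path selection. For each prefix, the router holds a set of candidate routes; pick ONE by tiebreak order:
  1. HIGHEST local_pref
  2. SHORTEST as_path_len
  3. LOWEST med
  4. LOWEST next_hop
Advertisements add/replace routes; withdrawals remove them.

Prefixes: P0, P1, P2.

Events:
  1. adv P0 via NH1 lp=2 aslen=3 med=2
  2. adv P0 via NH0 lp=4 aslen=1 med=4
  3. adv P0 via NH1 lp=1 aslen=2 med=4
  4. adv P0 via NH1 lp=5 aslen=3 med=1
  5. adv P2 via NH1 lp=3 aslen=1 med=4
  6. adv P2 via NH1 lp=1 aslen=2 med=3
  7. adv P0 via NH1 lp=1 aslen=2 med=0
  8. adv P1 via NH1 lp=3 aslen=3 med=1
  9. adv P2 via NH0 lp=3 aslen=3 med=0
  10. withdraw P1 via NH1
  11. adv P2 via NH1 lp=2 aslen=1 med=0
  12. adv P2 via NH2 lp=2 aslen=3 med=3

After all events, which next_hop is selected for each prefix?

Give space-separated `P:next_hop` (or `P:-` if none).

Op 1: best P0=NH1 P1=- P2=-
Op 2: best P0=NH0 P1=- P2=-
Op 3: best P0=NH0 P1=- P2=-
Op 4: best P0=NH1 P1=- P2=-
Op 5: best P0=NH1 P1=- P2=NH1
Op 6: best P0=NH1 P1=- P2=NH1
Op 7: best P0=NH0 P1=- P2=NH1
Op 8: best P0=NH0 P1=NH1 P2=NH1
Op 9: best P0=NH0 P1=NH1 P2=NH0
Op 10: best P0=NH0 P1=- P2=NH0
Op 11: best P0=NH0 P1=- P2=NH0
Op 12: best P0=NH0 P1=- P2=NH0

Answer: P0:NH0 P1:- P2:NH0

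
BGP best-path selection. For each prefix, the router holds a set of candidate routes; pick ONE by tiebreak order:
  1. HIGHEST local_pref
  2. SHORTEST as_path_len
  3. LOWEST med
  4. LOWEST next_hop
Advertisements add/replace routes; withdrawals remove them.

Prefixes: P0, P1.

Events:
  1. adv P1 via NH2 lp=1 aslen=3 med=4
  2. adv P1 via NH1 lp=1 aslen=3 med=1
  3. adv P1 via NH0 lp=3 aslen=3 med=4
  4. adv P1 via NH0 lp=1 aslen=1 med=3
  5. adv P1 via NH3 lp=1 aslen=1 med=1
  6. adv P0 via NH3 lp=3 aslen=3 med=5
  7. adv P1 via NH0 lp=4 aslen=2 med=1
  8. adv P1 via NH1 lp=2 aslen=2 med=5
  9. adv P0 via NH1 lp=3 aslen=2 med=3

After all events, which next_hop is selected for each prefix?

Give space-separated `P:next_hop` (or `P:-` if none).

Op 1: best P0=- P1=NH2
Op 2: best P0=- P1=NH1
Op 3: best P0=- P1=NH0
Op 4: best P0=- P1=NH0
Op 5: best P0=- P1=NH3
Op 6: best P0=NH3 P1=NH3
Op 7: best P0=NH3 P1=NH0
Op 8: best P0=NH3 P1=NH0
Op 9: best P0=NH1 P1=NH0

Answer: P0:NH1 P1:NH0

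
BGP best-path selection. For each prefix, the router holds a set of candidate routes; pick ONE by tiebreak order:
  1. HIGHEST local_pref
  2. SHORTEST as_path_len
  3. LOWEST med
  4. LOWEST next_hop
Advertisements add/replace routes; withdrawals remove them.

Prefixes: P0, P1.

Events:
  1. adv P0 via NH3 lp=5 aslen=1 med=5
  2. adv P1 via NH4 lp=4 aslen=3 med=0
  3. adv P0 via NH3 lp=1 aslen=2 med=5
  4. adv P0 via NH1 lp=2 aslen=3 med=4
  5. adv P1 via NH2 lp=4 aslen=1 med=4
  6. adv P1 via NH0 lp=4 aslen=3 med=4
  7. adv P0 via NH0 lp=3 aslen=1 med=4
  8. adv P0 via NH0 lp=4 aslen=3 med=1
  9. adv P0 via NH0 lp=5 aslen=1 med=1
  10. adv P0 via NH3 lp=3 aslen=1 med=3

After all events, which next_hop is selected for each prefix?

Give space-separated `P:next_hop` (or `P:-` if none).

Answer: P0:NH0 P1:NH2

Derivation:
Op 1: best P0=NH3 P1=-
Op 2: best P0=NH3 P1=NH4
Op 3: best P0=NH3 P1=NH4
Op 4: best P0=NH1 P1=NH4
Op 5: best P0=NH1 P1=NH2
Op 6: best P0=NH1 P1=NH2
Op 7: best P0=NH0 P1=NH2
Op 8: best P0=NH0 P1=NH2
Op 9: best P0=NH0 P1=NH2
Op 10: best P0=NH0 P1=NH2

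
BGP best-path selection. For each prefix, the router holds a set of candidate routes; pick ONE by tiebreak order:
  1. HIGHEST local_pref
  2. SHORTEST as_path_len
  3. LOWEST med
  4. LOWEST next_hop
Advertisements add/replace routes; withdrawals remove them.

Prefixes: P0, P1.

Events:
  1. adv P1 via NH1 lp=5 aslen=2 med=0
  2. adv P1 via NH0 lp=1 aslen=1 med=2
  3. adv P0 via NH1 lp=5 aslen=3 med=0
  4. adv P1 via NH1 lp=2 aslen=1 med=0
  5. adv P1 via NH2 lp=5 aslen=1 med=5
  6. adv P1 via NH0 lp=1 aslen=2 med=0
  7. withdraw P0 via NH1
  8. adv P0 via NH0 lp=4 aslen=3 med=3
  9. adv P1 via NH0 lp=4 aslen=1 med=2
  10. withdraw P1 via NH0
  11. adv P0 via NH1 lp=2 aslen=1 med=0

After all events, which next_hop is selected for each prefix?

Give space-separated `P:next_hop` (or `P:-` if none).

Op 1: best P0=- P1=NH1
Op 2: best P0=- P1=NH1
Op 3: best P0=NH1 P1=NH1
Op 4: best P0=NH1 P1=NH1
Op 5: best P0=NH1 P1=NH2
Op 6: best P0=NH1 P1=NH2
Op 7: best P0=- P1=NH2
Op 8: best P0=NH0 P1=NH2
Op 9: best P0=NH0 P1=NH2
Op 10: best P0=NH0 P1=NH2
Op 11: best P0=NH0 P1=NH2

Answer: P0:NH0 P1:NH2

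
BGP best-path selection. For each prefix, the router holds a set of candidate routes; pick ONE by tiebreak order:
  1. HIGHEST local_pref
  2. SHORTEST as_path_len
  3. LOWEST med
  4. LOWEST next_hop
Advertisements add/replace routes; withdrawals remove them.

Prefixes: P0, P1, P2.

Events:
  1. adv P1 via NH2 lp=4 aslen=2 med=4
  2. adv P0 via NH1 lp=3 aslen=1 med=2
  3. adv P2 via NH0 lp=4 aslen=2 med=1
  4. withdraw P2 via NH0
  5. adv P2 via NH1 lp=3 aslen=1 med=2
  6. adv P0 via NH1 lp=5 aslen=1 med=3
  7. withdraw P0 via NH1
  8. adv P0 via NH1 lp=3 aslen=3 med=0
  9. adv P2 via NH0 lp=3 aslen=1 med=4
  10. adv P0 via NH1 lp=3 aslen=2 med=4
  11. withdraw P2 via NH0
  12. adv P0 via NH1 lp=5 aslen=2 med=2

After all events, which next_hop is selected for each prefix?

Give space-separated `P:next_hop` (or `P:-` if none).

Op 1: best P0=- P1=NH2 P2=-
Op 2: best P0=NH1 P1=NH2 P2=-
Op 3: best P0=NH1 P1=NH2 P2=NH0
Op 4: best P0=NH1 P1=NH2 P2=-
Op 5: best P0=NH1 P1=NH2 P2=NH1
Op 6: best P0=NH1 P1=NH2 P2=NH1
Op 7: best P0=- P1=NH2 P2=NH1
Op 8: best P0=NH1 P1=NH2 P2=NH1
Op 9: best P0=NH1 P1=NH2 P2=NH1
Op 10: best P0=NH1 P1=NH2 P2=NH1
Op 11: best P0=NH1 P1=NH2 P2=NH1
Op 12: best P0=NH1 P1=NH2 P2=NH1

Answer: P0:NH1 P1:NH2 P2:NH1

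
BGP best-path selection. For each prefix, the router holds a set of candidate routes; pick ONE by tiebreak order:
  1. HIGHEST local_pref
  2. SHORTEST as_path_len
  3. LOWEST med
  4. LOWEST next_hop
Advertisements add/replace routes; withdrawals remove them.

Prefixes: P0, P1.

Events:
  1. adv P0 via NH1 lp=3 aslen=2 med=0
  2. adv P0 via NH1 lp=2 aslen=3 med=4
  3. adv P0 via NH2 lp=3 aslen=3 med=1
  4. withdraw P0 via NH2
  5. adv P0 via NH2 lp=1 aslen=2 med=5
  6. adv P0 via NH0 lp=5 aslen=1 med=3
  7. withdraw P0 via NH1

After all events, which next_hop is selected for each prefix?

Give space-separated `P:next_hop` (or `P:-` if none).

Answer: P0:NH0 P1:-

Derivation:
Op 1: best P0=NH1 P1=-
Op 2: best P0=NH1 P1=-
Op 3: best P0=NH2 P1=-
Op 4: best P0=NH1 P1=-
Op 5: best P0=NH1 P1=-
Op 6: best P0=NH0 P1=-
Op 7: best P0=NH0 P1=-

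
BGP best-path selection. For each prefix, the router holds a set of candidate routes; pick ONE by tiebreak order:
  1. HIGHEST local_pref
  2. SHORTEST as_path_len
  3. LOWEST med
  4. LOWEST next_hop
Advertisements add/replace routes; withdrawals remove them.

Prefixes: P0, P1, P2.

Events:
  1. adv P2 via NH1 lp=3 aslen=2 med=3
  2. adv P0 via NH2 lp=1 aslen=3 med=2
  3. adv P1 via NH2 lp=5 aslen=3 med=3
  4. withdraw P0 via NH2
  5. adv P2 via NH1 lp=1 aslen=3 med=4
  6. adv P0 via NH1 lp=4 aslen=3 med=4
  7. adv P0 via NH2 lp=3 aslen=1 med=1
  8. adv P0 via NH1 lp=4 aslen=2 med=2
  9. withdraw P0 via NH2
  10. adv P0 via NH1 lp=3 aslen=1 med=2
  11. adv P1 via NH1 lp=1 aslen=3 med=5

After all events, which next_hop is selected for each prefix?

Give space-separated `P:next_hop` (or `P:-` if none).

Answer: P0:NH1 P1:NH2 P2:NH1

Derivation:
Op 1: best P0=- P1=- P2=NH1
Op 2: best P0=NH2 P1=- P2=NH1
Op 3: best P0=NH2 P1=NH2 P2=NH1
Op 4: best P0=- P1=NH2 P2=NH1
Op 5: best P0=- P1=NH2 P2=NH1
Op 6: best P0=NH1 P1=NH2 P2=NH1
Op 7: best P0=NH1 P1=NH2 P2=NH1
Op 8: best P0=NH1 P1=NH2 P2=NH1
Op 9: best P0=NH1 P1=NH2 P2=NH1
Op 10: best P0=NH1 P1=NH2 P2=NH1
Op 11: best P0=NH1 P1=NH2 P2=NH1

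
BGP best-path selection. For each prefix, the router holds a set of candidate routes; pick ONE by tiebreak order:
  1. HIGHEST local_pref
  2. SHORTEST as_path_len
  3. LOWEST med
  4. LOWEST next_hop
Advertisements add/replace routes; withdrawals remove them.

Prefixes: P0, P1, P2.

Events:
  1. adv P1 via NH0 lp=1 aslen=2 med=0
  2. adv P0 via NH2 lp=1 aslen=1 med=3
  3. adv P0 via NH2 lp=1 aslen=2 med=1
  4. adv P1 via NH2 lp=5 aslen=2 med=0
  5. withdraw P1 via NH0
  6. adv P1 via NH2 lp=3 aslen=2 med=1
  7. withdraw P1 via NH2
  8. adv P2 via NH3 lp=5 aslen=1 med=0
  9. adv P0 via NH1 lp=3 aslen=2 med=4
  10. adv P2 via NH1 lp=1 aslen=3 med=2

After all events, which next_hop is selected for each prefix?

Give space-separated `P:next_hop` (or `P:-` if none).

Op 1: best P0=- P1=NH0 P2=-
Op 2: best P0=NH2 P1=NH0 P2=-
Op 3: best P0=NH2 P1=NH0 P2=-
Op 4: best P0=NH2 P1=NH2 P2=-
Op 5: best P0=NH2 P1=NH2 P2=-
Op 6: best P0=NH2 P1=NH2 P2=-
Op 7: best P0=NH2 P1=- P2=-
Op 8: best P0=NH2 P1=- P2=NH3
Op 9: best P0=NH1 P1=- P2=NH3
Op 10: best P0=NH1 P1=- P2=NH3

Answer: P0:NH1 P1:- P2:NH3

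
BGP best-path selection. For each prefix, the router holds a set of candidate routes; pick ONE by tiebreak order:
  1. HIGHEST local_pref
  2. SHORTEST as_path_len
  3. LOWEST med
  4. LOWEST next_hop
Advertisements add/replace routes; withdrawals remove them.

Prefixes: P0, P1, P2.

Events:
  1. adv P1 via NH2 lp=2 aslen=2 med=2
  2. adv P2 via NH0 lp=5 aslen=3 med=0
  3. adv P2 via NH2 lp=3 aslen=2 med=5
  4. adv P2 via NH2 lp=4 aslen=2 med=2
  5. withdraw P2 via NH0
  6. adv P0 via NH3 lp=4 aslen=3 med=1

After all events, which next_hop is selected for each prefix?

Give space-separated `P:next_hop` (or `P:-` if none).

Op 1: best P0=- P1=NH2 P2=-
Op 2: best P0=- P1=NH2 P2=NH0
Op 3: best P0=- P1=NH2 P2=NH0
Op 4: best P0=- P1=NH2 P2=NH0
Op 5: best P0=- P1=NH2 P2=NH2
Op 6: best P0=NH3 P1=NH2 P2=NH2

Answer: P0:NH3 P1:NH2 P2:NH2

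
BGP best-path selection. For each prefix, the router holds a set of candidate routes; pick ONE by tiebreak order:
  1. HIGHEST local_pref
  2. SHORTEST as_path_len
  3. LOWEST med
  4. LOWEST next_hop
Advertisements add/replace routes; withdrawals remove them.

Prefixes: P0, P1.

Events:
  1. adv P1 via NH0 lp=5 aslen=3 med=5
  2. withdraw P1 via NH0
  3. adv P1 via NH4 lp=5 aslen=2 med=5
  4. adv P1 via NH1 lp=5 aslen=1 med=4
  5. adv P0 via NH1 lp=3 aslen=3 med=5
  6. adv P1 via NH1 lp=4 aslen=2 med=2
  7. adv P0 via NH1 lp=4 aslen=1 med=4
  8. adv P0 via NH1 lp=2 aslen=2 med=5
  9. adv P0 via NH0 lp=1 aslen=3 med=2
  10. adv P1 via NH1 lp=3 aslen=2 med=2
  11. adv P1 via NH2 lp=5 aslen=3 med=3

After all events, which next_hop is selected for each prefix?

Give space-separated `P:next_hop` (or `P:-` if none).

Op 1: best P0=- P1=NH0
Op 2: best P0=- P1=-
Op 3: best P0=- P1=NH4
Op 4: best P0=- P1=NH1
Op 5: best P0=NH1 P1=NH1
Op 6: best P0=NH1 P1=NH4
Op 7: best P0=NH1 P1=NH4
Op 8: best P0=NH1 P1=NH4
Op 9: best P0=NH1 P1=NH4
Op 10: best P0=NH1 P1=NH4
Op 11: best P0=NH1 P1=NH4

Answer: P0:NH1 P1:NH4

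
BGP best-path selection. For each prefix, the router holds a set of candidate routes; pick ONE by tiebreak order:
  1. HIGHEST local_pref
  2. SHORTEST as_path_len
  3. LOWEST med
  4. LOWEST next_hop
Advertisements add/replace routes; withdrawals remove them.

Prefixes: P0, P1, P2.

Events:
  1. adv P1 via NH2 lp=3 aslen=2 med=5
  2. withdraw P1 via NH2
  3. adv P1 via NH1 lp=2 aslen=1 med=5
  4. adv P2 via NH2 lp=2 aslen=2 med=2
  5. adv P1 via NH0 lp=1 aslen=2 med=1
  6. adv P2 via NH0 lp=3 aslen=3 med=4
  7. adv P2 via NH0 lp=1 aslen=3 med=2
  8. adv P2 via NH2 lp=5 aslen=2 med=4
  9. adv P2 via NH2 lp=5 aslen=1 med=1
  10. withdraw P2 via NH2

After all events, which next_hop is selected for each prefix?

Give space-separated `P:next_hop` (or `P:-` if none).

Answer: P0:- P1:NH1 P2:NH0

Derivation:
Op 1: best P0=- P1=NH2 P2=-
Op 2: best P0=- P1=- P2=-
Op 3: best P0=- P1=NH1 P2=-
Op 4: best P0=- P1=NH1 P2=NH2
Op 5: best P0=- P1=NH1 P2=NH2
Op 6: best P0=- P1=NH1 P2=NH0
Op 7: best P0=- P1=NH1 P2=NH2
Op 8: best P0=- P1=NH1 P2=NH2
Op 9: best P0=- P1=NH1 P2=NH2
Op 10: best P0=- P1=NH1 P2=NH0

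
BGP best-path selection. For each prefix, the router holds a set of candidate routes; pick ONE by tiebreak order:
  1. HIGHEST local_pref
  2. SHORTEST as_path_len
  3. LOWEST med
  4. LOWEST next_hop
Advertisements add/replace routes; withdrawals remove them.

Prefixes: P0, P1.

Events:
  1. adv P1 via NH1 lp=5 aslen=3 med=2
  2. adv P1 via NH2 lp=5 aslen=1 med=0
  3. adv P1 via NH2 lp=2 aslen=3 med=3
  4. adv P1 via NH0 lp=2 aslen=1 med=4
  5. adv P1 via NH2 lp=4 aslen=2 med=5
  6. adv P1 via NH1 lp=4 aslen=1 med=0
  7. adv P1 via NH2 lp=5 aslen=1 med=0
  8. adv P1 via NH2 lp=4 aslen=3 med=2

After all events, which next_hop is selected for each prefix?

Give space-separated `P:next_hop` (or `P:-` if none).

Op 1: best P0=- P1=NH1
Op 2: best P0=- P1=NH2
Op 3: best P0=- P1=NH1
Op 4: best P0=- P1=NH1
Op 5: best P0=- P1=NH1
Op 6: best P0=- P1=NH1
Op 7: best P0=- P1=NH2
Op 8: best P0=- P1=NH1

Answer: P0:- P1:NH1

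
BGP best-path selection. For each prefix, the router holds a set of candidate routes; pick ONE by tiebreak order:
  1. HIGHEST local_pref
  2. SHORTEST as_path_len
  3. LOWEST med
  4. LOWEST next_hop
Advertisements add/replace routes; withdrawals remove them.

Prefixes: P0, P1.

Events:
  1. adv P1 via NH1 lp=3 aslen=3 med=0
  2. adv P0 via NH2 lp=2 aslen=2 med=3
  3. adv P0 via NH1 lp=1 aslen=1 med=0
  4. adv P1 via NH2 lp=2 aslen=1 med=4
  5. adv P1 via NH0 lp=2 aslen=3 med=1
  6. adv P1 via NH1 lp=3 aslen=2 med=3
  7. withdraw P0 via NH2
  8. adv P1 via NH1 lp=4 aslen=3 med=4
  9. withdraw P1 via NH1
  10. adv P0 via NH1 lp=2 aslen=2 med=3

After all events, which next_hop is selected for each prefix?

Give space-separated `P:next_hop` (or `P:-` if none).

Op 1: best P0=- P1=NH1
Op 2: best P0=NH2 P1=NH1
Op 3: best P0=NH2 P1=NH1
Op 4: best P0=NH2 P1=NH1
Op 5: best P0=NH2 P1=NH1
Op 6: best P0=NH2 P1=NH1
Op 7: best P0=NH1 P1=NH1
Op 8: best P0=NH1 P1=NH1
Op 9: best P0=NH1 P1=NH2
Op 10: best P0=NH1 P1=NH2

Answer: P0:NH1 P1:NH2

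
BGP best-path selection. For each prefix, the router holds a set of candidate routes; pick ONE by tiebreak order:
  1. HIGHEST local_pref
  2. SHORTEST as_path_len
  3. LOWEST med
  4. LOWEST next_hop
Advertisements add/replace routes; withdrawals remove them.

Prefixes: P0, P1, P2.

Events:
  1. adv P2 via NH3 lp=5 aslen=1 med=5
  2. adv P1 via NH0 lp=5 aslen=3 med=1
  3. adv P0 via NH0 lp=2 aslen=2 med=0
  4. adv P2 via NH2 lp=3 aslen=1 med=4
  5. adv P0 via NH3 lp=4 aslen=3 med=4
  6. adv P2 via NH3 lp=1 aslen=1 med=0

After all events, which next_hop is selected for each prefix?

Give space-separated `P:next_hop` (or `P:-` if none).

Op 1: best P0=- P1=- P2=NH3
Op 2: best P0=- P1=NH0 P2=NH3
Op 3: best P0=NH0 P1=NH0 P2=NH3
Op 4: best P0=NH0 P1=NH0 P2=NH3
Op 5: best P0=NH3 P1=NH0 P2=NH3
Op 6: best P0=NH3 P1=NH0 P2=NH2

Answer: P0:NH3 P1:NH0 P2:NH2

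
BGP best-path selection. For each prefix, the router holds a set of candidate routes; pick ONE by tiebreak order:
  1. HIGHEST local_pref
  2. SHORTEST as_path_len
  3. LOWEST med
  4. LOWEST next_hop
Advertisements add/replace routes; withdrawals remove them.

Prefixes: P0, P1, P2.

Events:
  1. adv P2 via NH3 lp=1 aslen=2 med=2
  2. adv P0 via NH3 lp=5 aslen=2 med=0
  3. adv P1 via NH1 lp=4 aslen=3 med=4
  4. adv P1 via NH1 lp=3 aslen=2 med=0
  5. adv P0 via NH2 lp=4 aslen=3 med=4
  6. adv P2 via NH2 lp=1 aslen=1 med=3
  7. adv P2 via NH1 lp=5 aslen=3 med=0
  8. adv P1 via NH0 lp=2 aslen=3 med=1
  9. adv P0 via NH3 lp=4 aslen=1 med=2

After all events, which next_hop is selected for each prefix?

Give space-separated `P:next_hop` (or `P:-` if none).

Op 1: best P0=- P1=- P2=NH3
Op 2: best P0=NH3 P1=- P2=NH3
Op 3: best P0=NH3 P1=NH1 P2=NH3
Op 4: best P0=NH3 P1=NH1 P2=NH3
Op 5: best P0=NH3 P1=NH1 P2=NH3
Op 6: best P0=NH3 P1=NH1 P2=NH2
Op 7: best P0=NH3 P1=NH1 P2=NH1
Op 8: best P0=NH3 P1=NH1 P2=NH1
Op 9: best P0=NH3 P1=NH1 P2=NH1

Answer: P0:NH3 P1:NH1 P2:NH1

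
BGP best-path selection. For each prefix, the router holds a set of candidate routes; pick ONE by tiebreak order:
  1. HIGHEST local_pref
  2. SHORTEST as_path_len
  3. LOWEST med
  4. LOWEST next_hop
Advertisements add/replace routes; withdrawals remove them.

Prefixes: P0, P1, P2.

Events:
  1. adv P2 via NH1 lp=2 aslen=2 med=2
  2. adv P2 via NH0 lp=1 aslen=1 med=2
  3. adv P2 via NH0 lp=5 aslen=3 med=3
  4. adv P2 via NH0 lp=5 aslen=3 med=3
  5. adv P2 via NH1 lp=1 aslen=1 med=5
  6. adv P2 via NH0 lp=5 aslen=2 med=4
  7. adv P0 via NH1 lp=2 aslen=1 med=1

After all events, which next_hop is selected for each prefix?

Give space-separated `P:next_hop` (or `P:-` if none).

Answer: P0:NH1 P1:- P2:NH0

Derivation:
Op 1: best P0=- P1=- P2=NH1
Op 2: best P0=- P1=- P2=NH1
Op 3: best P0=- P1=- P2=NH0
Op 4: best P0=- P1=- P2=NH0
Op 5: best P0=- P1=- P2=NH0
Op 6: best P0=- P1=- P2=NH0
Op 7: best P0=NH1 P1=- P2=NH0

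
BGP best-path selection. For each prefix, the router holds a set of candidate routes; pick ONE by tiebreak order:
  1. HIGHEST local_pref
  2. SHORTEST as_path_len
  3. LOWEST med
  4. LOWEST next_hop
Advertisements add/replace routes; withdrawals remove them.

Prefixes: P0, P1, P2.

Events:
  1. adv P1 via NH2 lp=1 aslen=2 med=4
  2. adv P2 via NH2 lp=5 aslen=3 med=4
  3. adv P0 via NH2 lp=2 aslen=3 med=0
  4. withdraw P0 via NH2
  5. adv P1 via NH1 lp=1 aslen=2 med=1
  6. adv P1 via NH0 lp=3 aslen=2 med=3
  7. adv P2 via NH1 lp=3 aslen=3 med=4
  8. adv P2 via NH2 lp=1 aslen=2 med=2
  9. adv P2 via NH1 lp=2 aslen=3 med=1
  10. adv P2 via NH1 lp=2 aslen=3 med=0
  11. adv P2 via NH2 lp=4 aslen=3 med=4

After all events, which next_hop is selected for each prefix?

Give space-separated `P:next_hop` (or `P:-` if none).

Answer: P0:- P1:NH0 P2:NH2

Derivation:
Op 1: best P0=- P1=NH2 P2=-
Op 2: best P0=- P1=NH2 P2=NH2
Op 3: best P0=NH2 P1=NH2 P2=NH2
Op 4: best P0=- P1=NH2 P2=NH2
Op 5: best P0=- P1=NH1 P2=NH2
Op 6: best P0=- P1=NH0 P2=NH2
Op 7: best P0=- P1=NH0 P2=NH2
Op 8: best P0=- P1=NH0 P2=NH1
Op 9: best P0=- P1=NH0 P2=NH1
Op 10: best P0=- P1=NH0 P2=NH1
Op 11: best P0=- P1=NH0 P2=NH2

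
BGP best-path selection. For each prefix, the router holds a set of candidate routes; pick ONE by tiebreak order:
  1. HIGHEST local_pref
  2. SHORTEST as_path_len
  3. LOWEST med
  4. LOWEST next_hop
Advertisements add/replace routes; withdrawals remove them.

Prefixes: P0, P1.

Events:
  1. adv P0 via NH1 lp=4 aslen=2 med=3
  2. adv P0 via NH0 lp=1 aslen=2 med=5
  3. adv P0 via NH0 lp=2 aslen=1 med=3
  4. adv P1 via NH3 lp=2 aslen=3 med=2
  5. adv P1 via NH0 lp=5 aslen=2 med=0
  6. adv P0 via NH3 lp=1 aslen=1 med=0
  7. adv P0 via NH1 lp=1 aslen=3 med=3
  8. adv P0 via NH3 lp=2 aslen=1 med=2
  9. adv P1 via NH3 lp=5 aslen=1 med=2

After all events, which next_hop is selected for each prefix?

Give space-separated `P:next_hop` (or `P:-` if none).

Op 1: best P0=NH1 P1=-
Op 2: best P0=NH1 P1=-
Op 3: best P0=NH1 P1=-
Op 4: best P0=NH1 P1=NH3
Op 5: best P0=NH1 P1=NH0
Op 6: best P0=NH1 P1=NH0
Op 7: best P0=NH0 P1=NH0
Op 8: best P0=NH3 P1=NH0
Op 9: best P0=NH3 P1=NH3

Answer: P0:NH3 P1:NH3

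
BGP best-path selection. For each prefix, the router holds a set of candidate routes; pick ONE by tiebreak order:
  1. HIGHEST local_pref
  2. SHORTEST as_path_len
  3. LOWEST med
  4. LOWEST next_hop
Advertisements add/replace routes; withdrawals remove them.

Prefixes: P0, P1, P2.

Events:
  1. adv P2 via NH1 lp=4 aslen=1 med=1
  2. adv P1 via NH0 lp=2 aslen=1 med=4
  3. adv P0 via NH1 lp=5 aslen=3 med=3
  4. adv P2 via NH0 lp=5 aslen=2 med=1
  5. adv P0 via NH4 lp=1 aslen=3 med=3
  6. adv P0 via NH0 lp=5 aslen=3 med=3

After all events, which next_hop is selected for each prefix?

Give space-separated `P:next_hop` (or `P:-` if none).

Answer: P0:NH0 P1:NH0 P2:NH0

Derivation:
Op 1: best P0=- P1=- P2=NH1
Op 2: best P0=- P1=NH0 P2=NH1
Op 3: best P0=NH1 P1=NH0 P2=NH1
Op 4: best P0=NH1 P1=NH0 P2=NH0
Op 5: best P0=NH1 P1=NH0 P2=NH0
Op 6: best P0=NH0 P1=NH0 P2=NH0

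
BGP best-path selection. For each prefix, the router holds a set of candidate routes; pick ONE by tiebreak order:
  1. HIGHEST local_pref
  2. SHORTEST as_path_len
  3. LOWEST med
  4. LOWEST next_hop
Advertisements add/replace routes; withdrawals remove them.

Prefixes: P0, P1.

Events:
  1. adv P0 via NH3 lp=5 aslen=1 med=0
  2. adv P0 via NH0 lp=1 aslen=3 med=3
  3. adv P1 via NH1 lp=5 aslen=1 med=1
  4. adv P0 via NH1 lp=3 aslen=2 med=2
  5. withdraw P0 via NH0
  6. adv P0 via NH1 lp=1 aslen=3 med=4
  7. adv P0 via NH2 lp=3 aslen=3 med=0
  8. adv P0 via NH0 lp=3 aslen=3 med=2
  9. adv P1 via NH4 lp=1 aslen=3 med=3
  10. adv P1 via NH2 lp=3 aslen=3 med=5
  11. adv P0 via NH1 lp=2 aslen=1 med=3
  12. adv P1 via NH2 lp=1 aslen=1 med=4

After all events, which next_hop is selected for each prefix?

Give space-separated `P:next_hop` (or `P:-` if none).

Op 1: best P0=NH3 P1=-
Op 2: best P0=NH3 P1=-
Op 3: best P0=NH3 P1=NH1
Op 4: best P0=NH3 P1=NH1
Op 5: best P0=NH3 P1=NH1
Op 6: best P0=NH3 P1=NH1
Op 7: best P0=NH3 P1=NH1
Op 8: best P0=NH3 P1=NH1
Op 9: best P0=NH3 P1=NH1
Op 10: best P0=NH3 P1=NH1
Op 11: best P0=NH3 P1=NH1
Op 12: best P0=NH3 P1=NH1

Answer: P0:NH3 P1:NH1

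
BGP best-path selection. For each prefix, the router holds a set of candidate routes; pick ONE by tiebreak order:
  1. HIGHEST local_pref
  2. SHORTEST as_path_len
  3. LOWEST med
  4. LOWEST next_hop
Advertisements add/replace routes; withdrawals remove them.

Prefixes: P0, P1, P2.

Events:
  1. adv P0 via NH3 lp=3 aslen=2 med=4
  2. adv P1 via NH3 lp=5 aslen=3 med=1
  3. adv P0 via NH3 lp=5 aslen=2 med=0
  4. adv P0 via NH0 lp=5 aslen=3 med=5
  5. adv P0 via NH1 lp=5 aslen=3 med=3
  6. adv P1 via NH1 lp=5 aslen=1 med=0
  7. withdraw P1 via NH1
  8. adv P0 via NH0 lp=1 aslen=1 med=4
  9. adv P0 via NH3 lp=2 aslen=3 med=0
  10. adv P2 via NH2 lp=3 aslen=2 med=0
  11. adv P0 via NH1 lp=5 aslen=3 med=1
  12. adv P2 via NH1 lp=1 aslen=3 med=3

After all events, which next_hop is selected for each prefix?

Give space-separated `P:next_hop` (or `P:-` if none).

Answer: P0:NH1 P1:NH3 P2:NH2

Derivation:
Op 1: best P0=NH3 P1=- P2=-
Op 2: best P0=NH3 P1=NH3 P2=-
Op 3: best P0=NH3 P1=NH3 P2=-
Op 4: best P0=NH3 P1=NH3 P2=-
Op 5: best P0=NH3 P1=NH3 P2=-
Op 6: best P0=NH3 P1=NH1 P2=-
Op 7: best P0=NH3 P1=NH3 P2=-
Op 8: best P0=NH3 P1=NH3 P2=-
Op 9: best P0=NH1 P1=NH3 P2=-
Op 10: best P0=NH1 P1=NH3 P2=NH2
Op 11: best P0=NH1 P1=NH3 P2=NH2
Op 12: best P0=NH1 P1=NH3 P2=NH2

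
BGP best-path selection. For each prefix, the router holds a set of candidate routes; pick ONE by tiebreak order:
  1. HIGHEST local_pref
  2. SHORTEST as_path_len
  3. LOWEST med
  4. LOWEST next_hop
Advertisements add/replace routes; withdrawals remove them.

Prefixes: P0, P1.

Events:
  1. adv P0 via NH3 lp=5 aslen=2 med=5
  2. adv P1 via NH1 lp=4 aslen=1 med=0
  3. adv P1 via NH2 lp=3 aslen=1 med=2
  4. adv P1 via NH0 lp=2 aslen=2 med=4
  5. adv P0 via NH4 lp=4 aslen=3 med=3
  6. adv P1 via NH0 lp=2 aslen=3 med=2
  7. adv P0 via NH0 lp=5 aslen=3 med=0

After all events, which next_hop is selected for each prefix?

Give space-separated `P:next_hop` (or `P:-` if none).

Answer: P0:NH3 P1:NH1

Derivation:
Op 1: best P0=NH3 P1=-
Op 2: best P0=NH3 P1=NH1
Op 3: best P0=NH3 P1=NH1
Op 4: best P0=NH3 P1=NH1
Op 5: best P0=NH3 P1=NH1
Op 6: best P0=NH3 P1=NH1
Op 7: best P0=NH3 P1=NH1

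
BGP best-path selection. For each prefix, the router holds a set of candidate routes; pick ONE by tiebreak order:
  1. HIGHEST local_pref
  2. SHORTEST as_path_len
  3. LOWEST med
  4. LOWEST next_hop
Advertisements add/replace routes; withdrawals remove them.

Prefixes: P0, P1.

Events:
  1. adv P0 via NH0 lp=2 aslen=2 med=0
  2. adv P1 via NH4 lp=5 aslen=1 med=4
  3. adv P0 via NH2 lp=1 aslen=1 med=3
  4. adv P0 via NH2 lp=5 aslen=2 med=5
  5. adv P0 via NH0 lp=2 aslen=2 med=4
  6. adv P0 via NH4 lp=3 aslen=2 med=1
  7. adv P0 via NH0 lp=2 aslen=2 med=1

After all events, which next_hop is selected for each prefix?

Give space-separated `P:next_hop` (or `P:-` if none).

Op 1: best P0=NH0 P1=-
Op 2: best P0=NH0 P1=NH4
Op 3: best P0=NH0 P1=NH4
Op 4: best P0=NH2 P1=NH4
Op 5: best P0=NH2 P1=NH4
Op 6: best P0=NH2 P1=NH4
Op 7: best P0=NH2 P1=NH4

Answer: P0:NH2 P1:NH4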